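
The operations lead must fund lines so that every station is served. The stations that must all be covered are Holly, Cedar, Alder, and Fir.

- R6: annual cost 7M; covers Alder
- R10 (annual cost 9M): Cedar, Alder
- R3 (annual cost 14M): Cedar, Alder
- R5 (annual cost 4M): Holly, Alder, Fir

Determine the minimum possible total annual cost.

13

Choose R10 and R5: together they cover Holly, Cedar, Alder, Fir — every station.
Total annual cost: 9 + 4 = 13.
No cover costs less than 13.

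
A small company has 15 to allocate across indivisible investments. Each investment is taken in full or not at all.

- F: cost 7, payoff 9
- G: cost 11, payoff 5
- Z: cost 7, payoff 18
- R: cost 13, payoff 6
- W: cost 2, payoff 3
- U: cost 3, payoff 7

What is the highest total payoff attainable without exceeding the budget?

Take Z, W, and U: cost 7 + 2 + 3 = 12 ≤ 15, payoff 18 + 3 + 7 = 28.
No other feasible combination does better.

28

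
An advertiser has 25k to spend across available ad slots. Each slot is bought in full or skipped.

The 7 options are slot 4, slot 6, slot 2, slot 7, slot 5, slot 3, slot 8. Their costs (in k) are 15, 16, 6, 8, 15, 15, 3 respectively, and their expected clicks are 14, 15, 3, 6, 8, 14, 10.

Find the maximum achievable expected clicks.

28

Take slot 6, slot 2, and slot 8: cost 16 + 6 + 3 = 25 ≤ 25, expected clicks 15 + 3 + 10 = 28.
No other feasible combination does better.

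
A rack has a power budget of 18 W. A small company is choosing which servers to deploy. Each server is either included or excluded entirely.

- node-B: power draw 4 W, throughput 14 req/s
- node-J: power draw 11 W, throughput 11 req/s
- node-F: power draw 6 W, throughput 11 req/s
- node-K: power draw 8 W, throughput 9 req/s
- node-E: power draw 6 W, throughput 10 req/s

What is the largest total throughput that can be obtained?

35

node-B + node-F + node-E: power draw 4 + 6 + 6 = 16 ≤ 18, throughput 14 + 11 + 10 = 35.
node-B + node-F + node-K: power draw 4 + 6 + 8 = 18 ≤ 18, throughput 14 + 11 + 9 = 34.
node-B + node-K + node-E: power draw 4 + 8 + 6 = 18 ≤ 18, throughput 14 + 9 + 10 = 33.
Best is node-B, node-F, and node-E with total throughput 35.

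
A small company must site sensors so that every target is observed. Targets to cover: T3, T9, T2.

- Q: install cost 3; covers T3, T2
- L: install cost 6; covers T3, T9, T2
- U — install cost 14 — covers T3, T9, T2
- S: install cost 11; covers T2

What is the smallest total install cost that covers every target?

This is a weighted set-cover instance.
The greedy cost-per-new-target heuristic would pick Q and L for 9, but a cheaper cover exists.
L alone covers T3, T9, T2 — every target.
Total install cost: 6.
No cover costs less than 6.

6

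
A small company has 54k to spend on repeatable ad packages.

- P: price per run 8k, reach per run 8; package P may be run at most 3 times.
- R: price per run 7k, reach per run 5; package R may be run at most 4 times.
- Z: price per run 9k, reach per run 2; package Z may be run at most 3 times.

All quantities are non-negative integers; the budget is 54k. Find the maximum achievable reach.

3×P, 3×R, and 1×Z: price 54 ≤ 54, reach 3·8 + 3·5 + 1·2 = 41.
3×P and 4×R: price 52 ≤ 54, reach 3·8 + 4·5 = 44.
Best is 44.

44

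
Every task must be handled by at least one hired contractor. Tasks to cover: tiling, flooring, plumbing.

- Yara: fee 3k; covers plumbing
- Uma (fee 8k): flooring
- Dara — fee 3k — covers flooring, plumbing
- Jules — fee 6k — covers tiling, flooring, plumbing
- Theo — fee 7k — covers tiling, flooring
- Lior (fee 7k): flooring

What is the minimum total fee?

6

The greedy cost-per-new-task heuristic would pick Dara and Jules for 9, but a cheaper cover exists.
Jules alone covers tiling, flooring, plumbing — every task.
Total fee: 6.
No cover costs less than 6.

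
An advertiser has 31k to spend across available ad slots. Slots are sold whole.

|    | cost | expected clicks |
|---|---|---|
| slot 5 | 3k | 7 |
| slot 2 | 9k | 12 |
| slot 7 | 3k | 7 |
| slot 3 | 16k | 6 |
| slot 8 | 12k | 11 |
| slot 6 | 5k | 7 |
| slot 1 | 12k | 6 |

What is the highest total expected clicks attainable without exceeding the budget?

This is a 0-1 knapsack instance.
slot 5 + slot 2 + slot 8 + slot 6: cost 3 + 9 + 12 + 5 = 29 ≤ 31, expected clicks 7 + 12 + 11 + 7 = 37.
slot 5 + slot 2 + slot 7 + slot 8: cost 3 + 9 + 3 + 12 = 27 ≤ 31, expected clicks 7 + 12 + 7 + 11 = 37.
The maximum expected clicks is 37; one optimal choice is slot 5, slot 2, slot 7, and slot 8.

37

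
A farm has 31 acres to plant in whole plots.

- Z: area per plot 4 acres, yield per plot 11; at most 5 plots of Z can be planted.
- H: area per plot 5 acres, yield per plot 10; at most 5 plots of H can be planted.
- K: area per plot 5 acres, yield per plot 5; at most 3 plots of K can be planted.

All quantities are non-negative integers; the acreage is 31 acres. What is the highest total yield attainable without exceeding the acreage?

Take 5×Z and 2×H: area 30 ≤ 31, yield 5·11 + 2·10 = 75.
Z has the best ratio (11/4) and is taken to its limit of 5; remaining capacity is filled optimally with the others.

75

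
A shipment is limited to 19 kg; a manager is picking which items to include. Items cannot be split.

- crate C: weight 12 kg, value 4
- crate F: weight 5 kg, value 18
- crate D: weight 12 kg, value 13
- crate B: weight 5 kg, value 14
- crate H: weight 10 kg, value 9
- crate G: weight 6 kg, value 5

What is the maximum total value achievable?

Take crate F, crate B, and crate G: weight 5 + 5 + 6 = 16 ≤ 19, value 18 + 14 + 5 = 37.
No other feasible combination does better.

37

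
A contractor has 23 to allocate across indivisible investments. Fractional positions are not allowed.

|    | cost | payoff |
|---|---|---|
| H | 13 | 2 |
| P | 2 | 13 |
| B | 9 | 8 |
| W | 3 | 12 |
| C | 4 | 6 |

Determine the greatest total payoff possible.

Allowing fractional choices, the relaxed optimum would be about 39.8, but investments are indivisible.
P + B + W: cost 2 + 9 + 3 = 14 ≤ 23, payoff 13 + 8 + 12 = 33.
P + B + W + C: cost 2 + 9 + 3 + 4 = 18 ≤ 23, payoff 13 + 8 + 12 + 6 = 39.
H + P + W + C: cost 13 + 2 + 3 + 4 = 22 ≤ 23, payoff 2 + 13 + 12 + 6 = 33.
Best is P, B, W, and C with total payoff 39.

39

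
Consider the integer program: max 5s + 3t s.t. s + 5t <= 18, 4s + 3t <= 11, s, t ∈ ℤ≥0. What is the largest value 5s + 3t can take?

13

The continuous relaxation peaks at (2.75, 0) with value 13.75; rounding to a feasible lattice point costs some objective.
(s,t)=(2,1): 1·2+5·1=7≤18, 4·2+3·1=11≤11, objective 13.
(s,t)=(1,2): 1·1+5·2=11≤18, 4·1+3·2=10≤11, objective 11.
Maximum is 13 at (s,t)=(2,1).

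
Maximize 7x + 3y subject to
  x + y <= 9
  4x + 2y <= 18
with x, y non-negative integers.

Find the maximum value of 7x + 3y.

31

The continuous relaxation peaks at (4.5, 0) with value 31.50; rounding to a feasible lattice point costs some objective.
(x,y)=(4,1): 1·4+1·1=5≤9, 4·4+2·1=18≤18, objective 31.
(x,y)=(4,0): 1·4+1·0=4≤9, 4·4+2·0=16≤18, objective 28.
(x,y)=(3,2): 1·3+1·2=5≤9, 4·3+2·2=16≤18, objective 27.
The best lattice point is (4,1), giving 31.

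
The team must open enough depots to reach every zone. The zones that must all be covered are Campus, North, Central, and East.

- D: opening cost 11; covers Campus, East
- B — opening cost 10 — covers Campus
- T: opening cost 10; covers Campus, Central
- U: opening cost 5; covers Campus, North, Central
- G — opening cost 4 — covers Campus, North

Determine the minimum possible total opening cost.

Choose D and U: together they cover Campus, North, Central, East — every zone.
Total opening cost: 11 + 5 = 16.
No cover costs less than 16.

16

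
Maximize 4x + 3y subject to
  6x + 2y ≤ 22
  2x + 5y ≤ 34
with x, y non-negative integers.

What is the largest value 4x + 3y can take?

Relaxing integrality, the LP optimum is 24.92 at (x,y) = (1.62, 6.15), which is not an integer point.
(x,y)=(2,5) is feasible, giving 23.
(x,y)=(1,6) is feasible, giving 22.
(x,y)=(2,4) is feasible, giving 20.
The best lattice point is (2,5), giving 23.

23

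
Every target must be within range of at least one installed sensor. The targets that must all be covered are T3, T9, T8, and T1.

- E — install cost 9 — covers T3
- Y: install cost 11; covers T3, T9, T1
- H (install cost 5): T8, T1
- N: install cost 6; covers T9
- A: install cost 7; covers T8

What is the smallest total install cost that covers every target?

This is an integer covering problem.
Choose Y and H: together they cover T3, T9, T8, T1 — every target.
Total install cost: 11 + 5 = 16.
No cover costs less than 16.

16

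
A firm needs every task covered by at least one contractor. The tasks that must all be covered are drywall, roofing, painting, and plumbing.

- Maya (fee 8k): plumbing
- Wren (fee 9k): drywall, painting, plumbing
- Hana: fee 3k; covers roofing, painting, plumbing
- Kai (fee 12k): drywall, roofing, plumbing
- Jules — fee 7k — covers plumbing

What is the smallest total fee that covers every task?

12

Choose Wren and Hana: together they cover drywall, roofing, painting, plumbing — every task.
Total fee: 9 + 3 = 12.
No cover costs less than 12.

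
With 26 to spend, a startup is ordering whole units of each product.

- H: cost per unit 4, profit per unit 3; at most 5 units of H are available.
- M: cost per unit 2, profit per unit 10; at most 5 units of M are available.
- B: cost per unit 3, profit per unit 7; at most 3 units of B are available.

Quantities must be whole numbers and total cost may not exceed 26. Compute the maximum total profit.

M has the best ratio (10/2); taking only M gives at most 5×10 = 50 (stopped by the supply cap of 5).
Mixing does better — 1×H, 5×M, and 3×B: cost 23 ≤ 26, profit 1·3 + 5·10 + 3·7 = 74.

74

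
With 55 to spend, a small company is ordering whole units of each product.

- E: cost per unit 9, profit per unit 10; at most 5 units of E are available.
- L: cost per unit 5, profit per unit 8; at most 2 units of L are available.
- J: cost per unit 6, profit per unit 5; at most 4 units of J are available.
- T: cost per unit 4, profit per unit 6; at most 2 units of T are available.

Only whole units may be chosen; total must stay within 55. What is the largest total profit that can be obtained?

5×E and 2×L: cost 55 ≤ 55, profit 5·10 + 2·8 = 66.
4×E, 2×L, and 2×T: cost 54 ≤ 55, profit 4·10 + 2·8 + 2·6 = 68.
Best is 68.

68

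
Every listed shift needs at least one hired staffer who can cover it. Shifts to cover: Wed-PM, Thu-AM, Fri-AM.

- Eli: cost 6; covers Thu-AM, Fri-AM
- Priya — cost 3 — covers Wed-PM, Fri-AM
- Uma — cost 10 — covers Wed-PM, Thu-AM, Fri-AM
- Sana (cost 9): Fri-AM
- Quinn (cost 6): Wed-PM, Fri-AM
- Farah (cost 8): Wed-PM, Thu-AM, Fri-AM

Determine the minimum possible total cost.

This is a weighted set-cover instance.
The greedy cost-per-new-shift heuristic would pick Priya and Eli for 9, but a cheaper cover exists.
Farah alone covers Wed-PM, Thu-AM, Fri-AM — every shift.
Total cost: 8.
No cover costs less than 8.

8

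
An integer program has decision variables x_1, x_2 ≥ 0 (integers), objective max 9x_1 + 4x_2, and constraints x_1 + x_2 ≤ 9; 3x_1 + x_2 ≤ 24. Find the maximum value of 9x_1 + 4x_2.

The continuous relaxation peaks at (7.5, 1.5) with value 73.50; rounding to a feasible lattice point costs some objective.
(x_1,x_2)=(8,0): 1·8+1·0=8≤9, 3·8+1·0=24≤24, objective 72.
(x_1,x_2)=(7,2): 1·7+1·2=9≤9, 3·7+1·2=23≤24, objective 71.
(x_1,x_2)=(7,1): 1·7+1·1=8≤9, 3·7+1·1=22≤24, objective 67.
(x_1,x_2)=(7,0): 1·7+1·0=7≤9, 3·7+1·0=21≤24, objective 63.
Maximum is 72 at (x_1,x_2)=(8,0).

72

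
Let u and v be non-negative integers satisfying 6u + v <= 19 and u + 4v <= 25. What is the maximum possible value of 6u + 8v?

54

Relaxing integrality, the LP optimum is 58.87 at (u,v) = (2.22, 5.7), which is not an integer point.
(u,v)=(1,6): 6·1+1·6=12≤19, 1·1+4·6=25≤25, objective 54.
(u,v)=(2,5): 6·2+1·5=17≤19, 1·2+4·5=22≤25, objective 52.
(u,v)=(0,6): 6·0+1·6=6≤19, 1·0+4·6=24≤25, objective 48.
The best lattice point is (1,6), giving 54.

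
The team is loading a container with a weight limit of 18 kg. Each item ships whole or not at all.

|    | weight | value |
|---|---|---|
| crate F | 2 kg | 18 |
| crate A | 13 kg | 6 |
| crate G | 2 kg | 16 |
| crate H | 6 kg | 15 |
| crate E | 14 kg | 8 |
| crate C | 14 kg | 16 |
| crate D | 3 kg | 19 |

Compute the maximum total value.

crate F + crate H + crate D: weight 2 + 6 + 3 = 11 ≤ 18, value 18 + 15 + 19 = 52.
crate F + crate G + crate D: weight 2 + 2 + 3 = 7 ≤ 18, value 18 + 16 + 19 = 53.
crate F + crate G + crate H + crate D: weight 2 + 2 + 6 + 3 = 13 ≤ 18, value 18 + 16 + 15 + 19 = 68.
Best is crate F, crate G, crate H, and crate D with total value 68.

68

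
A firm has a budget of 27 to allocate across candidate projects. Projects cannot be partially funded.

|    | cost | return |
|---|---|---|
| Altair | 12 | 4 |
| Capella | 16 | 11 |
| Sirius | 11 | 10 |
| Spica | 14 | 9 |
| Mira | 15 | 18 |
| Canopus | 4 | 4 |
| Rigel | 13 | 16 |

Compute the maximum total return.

28

Sirius + Mira: cost 11 + 15 = 26 ≤ 27, return 10 + 18 = 28.
Sirius + Rigel: cost 11 + 13 = 24 ≤ 27, return 10 + 16 = 26.
Spica + Rigel: cost 14 + 13 = 27 ≤ 27, return 9 + 16 = 25.
Best is Sirius and Mira with total return 28.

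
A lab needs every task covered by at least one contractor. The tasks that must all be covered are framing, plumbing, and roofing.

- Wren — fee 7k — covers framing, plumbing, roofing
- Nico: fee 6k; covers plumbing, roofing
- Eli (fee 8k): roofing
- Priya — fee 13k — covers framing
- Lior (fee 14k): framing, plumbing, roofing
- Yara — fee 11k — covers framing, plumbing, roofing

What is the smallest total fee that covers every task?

7

Wren alone covers framing, plumbing, roofing — every task.
Total fee: 7.
No cover costs less than 7.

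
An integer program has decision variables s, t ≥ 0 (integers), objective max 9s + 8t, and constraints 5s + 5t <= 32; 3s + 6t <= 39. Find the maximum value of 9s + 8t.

(s,t)=(6,0) is feasible, giving 54.
(s,t)=(5,1) is feasible, giving 53.
(s,t)=(5,0) is feasible, giving 45.
No feasible integer point exceeds 54.

54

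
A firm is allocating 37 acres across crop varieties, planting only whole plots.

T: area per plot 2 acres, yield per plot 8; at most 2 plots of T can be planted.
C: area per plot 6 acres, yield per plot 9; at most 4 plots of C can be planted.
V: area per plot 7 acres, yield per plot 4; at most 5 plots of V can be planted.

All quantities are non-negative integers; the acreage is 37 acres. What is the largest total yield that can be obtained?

56

This is a bounded integer knapsack.
T has the best ratio (8/2); taking only T gives at most 2×8 = 16 (stopped by the supply cap of 2).
Mixing does better — 2×T, 4×C, and 1×V: area 35 ≤ 37, yield 2·8 + 4·9 + 1·4 = 56.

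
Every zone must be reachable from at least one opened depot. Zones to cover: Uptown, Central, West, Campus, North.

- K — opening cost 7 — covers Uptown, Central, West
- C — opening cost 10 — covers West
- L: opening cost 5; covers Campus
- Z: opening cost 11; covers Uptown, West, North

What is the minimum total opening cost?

Choose K, L, and Z: together they cover Uptown, Central, West, Campus, North — every zone.
Total opening cost: 7 + 5 + 11 = 23.
No cover costs less than 23.

23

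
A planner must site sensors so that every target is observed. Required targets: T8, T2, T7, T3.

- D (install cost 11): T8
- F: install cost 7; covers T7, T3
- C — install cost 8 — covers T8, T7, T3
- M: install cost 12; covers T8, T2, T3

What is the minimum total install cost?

The greedy cost-per-new-target heuristic would pick C and M for 20, but a cheaper cover exists.
Choose F and M: together they cover T8, T2, T7, T3 — every target.
Total install cost: 7 + 12 = 19.
No cover costs less than 19.

19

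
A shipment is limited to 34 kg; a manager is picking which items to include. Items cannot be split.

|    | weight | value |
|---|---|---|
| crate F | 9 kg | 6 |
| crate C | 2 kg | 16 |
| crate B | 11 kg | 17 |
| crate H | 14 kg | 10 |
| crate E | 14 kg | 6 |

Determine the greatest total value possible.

43

Treat it as a binary knapsack problem.
Allowing fractional choices, the relaxed optimum would be about 47.7, but items are indivisible.
crate C + crate B + crate E: weight 2 + 11 + 14 = 27 ≤ 34, value 16 + 17 + 6 = 39.
crate C + crate B + crate H: weight 2 + 11 + 14 = 27 ≤ 34, value 16 + 17 + 10 = 43.
crate F + crate C + crate B: weight 9 + 2 + 11 = 22 ≤ 34, value 6 + 16 + 17 = 39.
Best is crate C, crate B, and crate H with total value 43.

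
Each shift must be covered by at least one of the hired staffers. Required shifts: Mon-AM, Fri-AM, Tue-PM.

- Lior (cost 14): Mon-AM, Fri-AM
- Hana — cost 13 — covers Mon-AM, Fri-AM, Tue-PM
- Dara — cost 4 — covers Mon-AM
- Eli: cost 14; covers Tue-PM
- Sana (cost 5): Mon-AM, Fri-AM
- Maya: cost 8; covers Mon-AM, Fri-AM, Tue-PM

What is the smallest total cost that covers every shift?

Maya alone covers Mon-AM, Fri-AM, Tue-PM — every shift.
Total cost: 8.

8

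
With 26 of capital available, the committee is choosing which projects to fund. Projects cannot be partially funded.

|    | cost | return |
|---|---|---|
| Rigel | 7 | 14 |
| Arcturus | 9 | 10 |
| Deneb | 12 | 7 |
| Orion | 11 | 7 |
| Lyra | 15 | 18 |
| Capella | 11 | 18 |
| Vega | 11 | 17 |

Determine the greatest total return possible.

36

Capella + Vega: cost 11 + 11 = 22 ≤ 26, return 18 + 17 = 35.
Lyra + Capella: cost 15 + 11 = 26 ≤ 26, return 18 + 18 = 36.
Lyra + Vega: cost 15 + 11 = 26 ≤ 26, return 18 + 17 = 35.
Best is Lyra and Capella with total return 36.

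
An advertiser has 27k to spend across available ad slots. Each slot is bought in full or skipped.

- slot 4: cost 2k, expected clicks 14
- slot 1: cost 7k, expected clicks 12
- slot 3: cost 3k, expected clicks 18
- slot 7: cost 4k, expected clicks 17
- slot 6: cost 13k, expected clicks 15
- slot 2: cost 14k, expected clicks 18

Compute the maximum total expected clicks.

Allowing fractional choices, the relaxed optimum would be about 75.1, but ad slots are indivisible.
slot 4 + slot 1 + slot 3 + slot 2: cost 2 + 7 + 3 + 14 = 26 ≤ 27, expected clicks 14 + 12 + 18 + 18 = 62.
slot 4 + slot 3 + slot 7 + slot 6: cost 2 + 3 + 4 + 13 = 22 ≤ 27, expected clicks 14 + 18 + 17 + 15 = 64.
slot 4 + slot 3 + slot 7 + slot 2: cost 2 + 3 + 4 + 14 = 23 ≤ 27, expected clicks 14 + 18 + 17 + 18 = 67.
Best is slot 4, slot 3, slot 7, and slot 2 with total expected clicks 67.

67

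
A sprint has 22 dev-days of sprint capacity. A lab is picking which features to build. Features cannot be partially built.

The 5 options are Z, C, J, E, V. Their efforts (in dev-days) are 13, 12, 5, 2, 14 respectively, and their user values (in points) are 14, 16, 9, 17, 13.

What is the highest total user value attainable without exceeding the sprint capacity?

42

C + J + E: effort 12 + 5 + 2 = 19 ≤ 22, user value 16 + 9 + 17 = 42.
Z + J + E: effort 13 + 5 + 2 = 20 ≤ 22, user value 14 + 9 + 17 = 40.
Best is C, J, and E with total user value 42.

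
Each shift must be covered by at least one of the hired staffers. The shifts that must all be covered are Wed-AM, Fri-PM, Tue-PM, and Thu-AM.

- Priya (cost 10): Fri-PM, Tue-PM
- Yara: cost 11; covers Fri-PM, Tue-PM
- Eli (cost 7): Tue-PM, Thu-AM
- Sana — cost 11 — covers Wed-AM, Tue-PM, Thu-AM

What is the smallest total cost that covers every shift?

21

The greedy cost-per-new-shift heuristic would pick Eli, Priya, and Sana for 28, but a cheaper cover exists.
Choose Priya and Sana: together they cover Wed-AM, Fri-PM, Tue-PM, Thu-AM — every shift.
Total cost: 10 + 11 = 21.
No cover costs less than 21.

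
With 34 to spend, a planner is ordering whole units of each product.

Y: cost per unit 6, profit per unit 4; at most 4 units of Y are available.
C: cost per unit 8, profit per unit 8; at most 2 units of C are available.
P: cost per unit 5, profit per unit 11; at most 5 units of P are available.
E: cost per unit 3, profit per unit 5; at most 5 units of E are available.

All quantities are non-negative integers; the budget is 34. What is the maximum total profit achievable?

70

This is a bounded integer knapsack.
P has the best ratio (11/5); taking only P gives at most 5×11 = 55 (stopped by the supply cap of 5).
Mixing does better — 5×P and 3×E: cost 34 ≤ 34, profit 5·11 + 3·5 = 70.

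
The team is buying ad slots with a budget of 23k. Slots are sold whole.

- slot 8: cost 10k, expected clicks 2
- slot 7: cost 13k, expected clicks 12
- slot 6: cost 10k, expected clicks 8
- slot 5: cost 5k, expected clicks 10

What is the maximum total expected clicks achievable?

This is a 0-1 knapsack instance.
slot 6 + slot 5: cost 10 + 5 = 15 ≤ 23, expected clicks 8 + 10 = 18.
slot 7 + slot 5: cost 13 + 5 = 18 ≤ 23, expected clicks 12 + 10 = 22.
slot 7 + slot 6: cost 13 + 10 = 23 ≤ 23, expected clicks 12 + 8 = 20.
Best is slot 7 and slot 5 with total expected clicks 22.

22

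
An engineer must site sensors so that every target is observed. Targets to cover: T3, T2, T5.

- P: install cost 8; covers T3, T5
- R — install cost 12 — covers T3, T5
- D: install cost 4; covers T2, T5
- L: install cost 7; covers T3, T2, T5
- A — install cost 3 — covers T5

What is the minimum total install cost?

7

This is a weighted set-cover instance.
L alone covers T3, T2, T5 — every target.
Total install cost: 7.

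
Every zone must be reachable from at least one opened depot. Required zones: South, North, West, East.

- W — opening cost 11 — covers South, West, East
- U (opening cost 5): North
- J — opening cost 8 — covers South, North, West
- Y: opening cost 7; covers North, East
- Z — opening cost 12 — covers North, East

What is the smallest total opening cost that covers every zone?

15

Choose J and Y: together they cover South, North, West, East — every zone.
Total opening cost: 8 + 7 = 15.
No cover costs less than 15.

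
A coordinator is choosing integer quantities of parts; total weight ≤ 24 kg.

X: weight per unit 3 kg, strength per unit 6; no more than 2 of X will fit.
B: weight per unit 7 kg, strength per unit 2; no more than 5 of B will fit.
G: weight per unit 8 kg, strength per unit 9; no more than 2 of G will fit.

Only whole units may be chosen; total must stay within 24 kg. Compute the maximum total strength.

X has the best ratio (6/3); taking only X gives at most 2×6 = 12 (stopped by the supply cap of 2).
Mixing does better — 2×X and 2×G: weight 22 ≤ 24, strength 2·6 + 2·9 = 30.

30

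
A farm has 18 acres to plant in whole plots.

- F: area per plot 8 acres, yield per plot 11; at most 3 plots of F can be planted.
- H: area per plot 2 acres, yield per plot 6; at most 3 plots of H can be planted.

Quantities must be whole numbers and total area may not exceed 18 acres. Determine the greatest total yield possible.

Take 1×F and 3×H: area 14 ≤ 18, yield 1·11 + 3·6 = 29.
H has the best ratio (6/2) and is taken to its limit of 3; remaining capacity is filled optimally with the others.

29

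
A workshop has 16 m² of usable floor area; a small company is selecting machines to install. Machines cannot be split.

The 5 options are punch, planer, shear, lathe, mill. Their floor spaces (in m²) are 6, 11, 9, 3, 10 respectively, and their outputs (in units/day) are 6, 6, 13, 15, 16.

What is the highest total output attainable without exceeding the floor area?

This is an integer program with binary decision variables.
Take lathe and mill: floor space 3 + 10 = 13 ≤ 16, output 15 + 16 = 31.
No other feasible combination does better.

31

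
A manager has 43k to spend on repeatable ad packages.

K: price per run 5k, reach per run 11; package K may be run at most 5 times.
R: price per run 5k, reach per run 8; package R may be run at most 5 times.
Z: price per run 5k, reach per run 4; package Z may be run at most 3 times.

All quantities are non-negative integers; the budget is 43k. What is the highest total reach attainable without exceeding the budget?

This is a bounded integer knapsack.
K has the best ratio (11/5); taking only K gives at most 5×11 = 55 (stopped by the supply cap of 5).
Mixing does better — 5×K and 3×R: price 40 ≤ 43, reach 5·11 + 3·8 = 79.

79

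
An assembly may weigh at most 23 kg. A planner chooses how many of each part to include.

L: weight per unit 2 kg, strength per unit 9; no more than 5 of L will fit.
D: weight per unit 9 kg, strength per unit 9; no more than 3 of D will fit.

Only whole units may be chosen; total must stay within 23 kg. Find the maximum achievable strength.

54

This is a bounded integer knapsack.
Take 5×L and 1×D: weight 19 ≤ 23, strength 5·9 + 1·9 = 54.
L has the best ratio (9/2) and is taken to its limit of 5; remaining capacity is filled optimally with the others.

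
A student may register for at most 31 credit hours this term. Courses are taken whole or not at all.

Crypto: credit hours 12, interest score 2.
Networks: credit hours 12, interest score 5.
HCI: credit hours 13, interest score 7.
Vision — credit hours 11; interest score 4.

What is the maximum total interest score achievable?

This is an integer program with binary decision variables.
Allowing fractional choices, the relaxed optimum would be about 14.2, but courses are indivisible.
Networks + HCI: credit hours 12 + 13 = 25 ≤ 31, interest score 5 + 7 = 12.
Networks + Vision: credit hours 12 + 11 = 23 ≤ 31, interest score 5 + 4 = 9.
HCI + Vision: credit hours 13 + 11 = 24 ≤ 31, interest score 7 + 4 = 11.
Best is Networks and HCI with total interest score 12.

12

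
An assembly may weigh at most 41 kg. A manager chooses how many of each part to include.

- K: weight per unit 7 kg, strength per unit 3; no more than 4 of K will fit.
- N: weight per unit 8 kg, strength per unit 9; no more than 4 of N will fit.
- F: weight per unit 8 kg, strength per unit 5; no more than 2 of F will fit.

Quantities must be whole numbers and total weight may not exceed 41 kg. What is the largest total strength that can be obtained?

41

N has the best ratio (9/8); taking only N gives at most 4×9 = 36 (stopped by the supply cap of 4).
Mixing does better — 4×N and 1×F: weight 40 ≤ 41, strength 4·9 + 1·5 = 41.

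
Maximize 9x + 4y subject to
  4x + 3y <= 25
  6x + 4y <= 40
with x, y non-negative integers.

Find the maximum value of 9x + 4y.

(x,y)=(6,0): 4·6+3·0=24≤25, 6·6+4·0=36≤40, objective 54.
(x,y)=(5,1): 4·5+3·1=23≤25, 6·5+4·1=34≤40, objective 49.
(x,y)=(5,0): 4·5+3·0=20≤25, 6·5+4·0=30≤40, objective 45.
Maximum is 54 at (x,y)=(6,0).

54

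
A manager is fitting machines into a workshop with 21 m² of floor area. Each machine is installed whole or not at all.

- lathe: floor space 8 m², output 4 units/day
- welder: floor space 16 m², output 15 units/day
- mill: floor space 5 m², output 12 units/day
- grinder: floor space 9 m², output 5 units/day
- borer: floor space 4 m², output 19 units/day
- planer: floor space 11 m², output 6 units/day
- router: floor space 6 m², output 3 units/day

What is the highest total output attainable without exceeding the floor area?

37

Take mill, borer, and planer: floor space 5 + 4 + 11 = 20 ≤ 21, output 12 + 19 + 6 = 37.
No other feasible combination does better.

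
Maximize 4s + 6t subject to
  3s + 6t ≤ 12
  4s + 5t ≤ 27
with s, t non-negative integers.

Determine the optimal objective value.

16

(s,t)=(4,0): 3·4+6·0=12≤12, 4·4+5·0=16≤27, objective 16.
(s,t)=(3,0): 3·3+6·0=9≤12, 4·3+5·0=12≤27, objective 12.
No feasible integer point exceeds 16.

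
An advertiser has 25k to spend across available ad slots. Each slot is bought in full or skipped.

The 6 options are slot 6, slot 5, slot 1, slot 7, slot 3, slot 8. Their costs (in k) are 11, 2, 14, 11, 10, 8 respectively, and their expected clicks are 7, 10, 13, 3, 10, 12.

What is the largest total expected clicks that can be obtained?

slot 6 + slot 5 + slot 8: cost 11 + 2 + 8 = 21 ≤ 25, expected clicks 7 + 10 + 12 = 29.
slot 5 + slot 3 + slot 8: cost 2 + 10 + 8 = 20 ≤ 25, expected clicks 10 + 10 + 12 = 32.
slot 5 + slot 1 + slot 8: cost 2 + 14 + 8 = 24 ≤ 25, expected clicks 10 + 13 + 12 = 35.
Best is slot 5, slot 1, and slot 8 with total expected clicks 35.

35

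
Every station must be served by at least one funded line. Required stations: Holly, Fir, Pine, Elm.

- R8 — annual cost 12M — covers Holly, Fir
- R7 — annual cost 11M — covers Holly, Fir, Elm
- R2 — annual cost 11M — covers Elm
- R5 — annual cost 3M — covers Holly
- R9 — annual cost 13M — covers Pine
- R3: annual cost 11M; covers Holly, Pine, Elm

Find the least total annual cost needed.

The greedy cost-per-new-station heuristic would pick R5, R7, and R3 for 25, but a cheaper cover exists.
Choose R7 and R3: together they cover Holly, Fir, Pine, Elm — every station.
Total annual cost: 11 + 11 = 22.
No cover costs less than 22.

22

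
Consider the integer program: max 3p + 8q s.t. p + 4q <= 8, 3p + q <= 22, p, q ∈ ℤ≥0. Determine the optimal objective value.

(p,q)=(7,0) is feasible, giving 21.
(p,q)=(6,0) is feasible, giving 18.
The best lattice point is (7,0), giving 21.

21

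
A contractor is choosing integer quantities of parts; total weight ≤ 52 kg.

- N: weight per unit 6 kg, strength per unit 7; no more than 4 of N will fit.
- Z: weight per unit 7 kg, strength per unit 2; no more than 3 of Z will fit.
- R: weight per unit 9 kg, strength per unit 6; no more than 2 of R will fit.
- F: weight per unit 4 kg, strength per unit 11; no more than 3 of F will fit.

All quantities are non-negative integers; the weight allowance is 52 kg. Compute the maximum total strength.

F has the best ratio (11/4); taking only F gives at most 3×11 = 33 (stopped by the supply cap of 3).
Mixing does better — 4×N, 1×Z, 1×R, and 3×F: weight 52 ≤ 52, strength 4·7 + 1·2 + 1·6 + 3·11 = 69.

69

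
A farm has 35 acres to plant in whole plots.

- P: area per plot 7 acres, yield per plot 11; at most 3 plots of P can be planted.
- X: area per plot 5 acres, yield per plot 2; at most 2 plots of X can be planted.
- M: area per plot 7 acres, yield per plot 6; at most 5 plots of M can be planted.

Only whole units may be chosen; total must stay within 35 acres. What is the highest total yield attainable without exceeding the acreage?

45

This is a bounded integer knapsack.
P has the best ratio (11/7); taking only P gives at most 3×11 = 33 (stopped by the supply cap of 3).
Mixing does better — 3×P and 2×M: area 35 ≤ 35, yield 3·11 + 2·6 = 45.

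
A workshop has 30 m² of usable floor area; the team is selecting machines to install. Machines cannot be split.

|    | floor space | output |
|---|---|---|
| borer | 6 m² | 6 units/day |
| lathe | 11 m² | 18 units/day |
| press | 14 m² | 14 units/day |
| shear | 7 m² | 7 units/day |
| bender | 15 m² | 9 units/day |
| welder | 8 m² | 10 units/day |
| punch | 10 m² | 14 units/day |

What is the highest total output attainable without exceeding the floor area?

Allowing fractional choices, the relaxed optimum would be about 43.0, but machines are indivisible.
lathe + welder + punch: floor space 11 + 8 + 10 = 29 ≤ 30, output 18 + 10 + 14 = 42.
borer + lathe + punch: floor space 6 + 11 + 10 = 27 ≤ 30, output 6 + 18 + 14 = 38.
lathe + shear + punch: floor space 11 + 7 + 10 = 28 ≤ 30, output 18 + 7 + 14 = 39.
Best is lathe, welder, and punch with total output 42.

42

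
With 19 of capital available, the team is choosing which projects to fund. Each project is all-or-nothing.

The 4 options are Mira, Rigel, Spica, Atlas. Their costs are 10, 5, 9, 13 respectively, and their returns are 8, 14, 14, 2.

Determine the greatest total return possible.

Treat it as a binary knapsack problem.
Mira + Spica: cost 10 + 9 = 19 ≤ 19, return 8 + 14 = 22.
Rigel + Spica: cost 5 + 9 = 14 ≤ 19, return 14 + 14 = 28.
Mira + Rigel: cost 10 + 5 = 15 ≤ 19, return 8 + 14 = 22.
Best is Rigel and Spica with total return 28.

28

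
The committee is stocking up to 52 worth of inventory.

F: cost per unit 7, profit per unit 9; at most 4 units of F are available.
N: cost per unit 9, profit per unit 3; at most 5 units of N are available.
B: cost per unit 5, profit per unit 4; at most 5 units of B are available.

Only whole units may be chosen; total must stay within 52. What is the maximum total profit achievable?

F has the best ratio (9/7); taking only F gives at most 4×9 = 36 (stopped by the supply cap of 4).
Mixing does better — 4×F and 4×B: cost 48 ≤ 52, profit 4·9 + 4·4 = 52.

52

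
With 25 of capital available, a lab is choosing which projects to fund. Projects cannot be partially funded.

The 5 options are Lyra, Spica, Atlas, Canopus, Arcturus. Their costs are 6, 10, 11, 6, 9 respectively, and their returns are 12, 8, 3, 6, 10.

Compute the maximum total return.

30

Allowing fractional choices, the relaxed optimum would be about 31.2, but projects are indivisible.
Lyra + Spica + Canopus: cost 6 + 10 + 6 = 22 ≤ 25, return 12 + 8 + 6 = 26.
Lyra + Spica + Arcturus: cost 6 + 10 + 9 = 25 ≤ 25, return 12 + 8 + 10 = 30.
Lyra + Canopus + Arcturus: cost 6 + 6 + 9 = 21 ≤ 25, return 12 + 6 + 10 = 28.
Best is Lyra, Spica, and Arcturus with total return 30.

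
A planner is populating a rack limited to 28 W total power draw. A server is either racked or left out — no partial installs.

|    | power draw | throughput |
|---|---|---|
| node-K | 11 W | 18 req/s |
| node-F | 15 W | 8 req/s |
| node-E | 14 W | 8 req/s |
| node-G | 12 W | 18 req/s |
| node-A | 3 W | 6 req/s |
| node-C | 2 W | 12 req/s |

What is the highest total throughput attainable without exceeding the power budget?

This is a 0-1 knapsack instance.
Take node-K, node-G, node-A, and node-C: power draw 11 + 12 + 3 + 2 = 28 ≤ 28, throughput 18 + 18 + 6 + 12 = 54.
No other feasible combination does better.

54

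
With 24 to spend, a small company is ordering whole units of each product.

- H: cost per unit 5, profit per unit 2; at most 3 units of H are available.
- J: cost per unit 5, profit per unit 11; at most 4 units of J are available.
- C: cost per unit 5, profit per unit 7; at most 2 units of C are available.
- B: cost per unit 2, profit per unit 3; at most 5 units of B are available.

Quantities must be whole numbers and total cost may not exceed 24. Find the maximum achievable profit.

Take 4×J and 2×B: cost 24 ≤ 24, profit 4·11 + 2·3 = 50.
J has the best ratio (11/5) and is taken to its limit of 4; remaining capacity is filled optimally with the others.

50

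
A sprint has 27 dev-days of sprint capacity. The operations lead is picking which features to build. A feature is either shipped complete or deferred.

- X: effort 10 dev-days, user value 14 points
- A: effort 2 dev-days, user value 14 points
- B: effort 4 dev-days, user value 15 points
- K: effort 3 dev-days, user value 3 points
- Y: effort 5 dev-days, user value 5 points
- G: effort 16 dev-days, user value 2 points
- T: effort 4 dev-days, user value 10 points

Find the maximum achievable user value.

This is an integer program with binary decision variables.
X + A + B + K + T: effort 10 + 2 + 4 + 3 + 4 = 23 ≤ 27, user value 14 + 14 + 15 + 3 + 10 = 56.
X + A + B + T: effort 10 + 2 + 4 + 4 = 20 ≤ 27, user value 14 + 14 + 15 + 10 = 53.
X + A + B + Y + T: effort 10 + 2 + 4 + 5 + 4 = 25 ≤ 27, user value 14 + 14 + 15 + 5 + 10 = 58.
Best is X, A, B, Y, and T with total user value 58.

58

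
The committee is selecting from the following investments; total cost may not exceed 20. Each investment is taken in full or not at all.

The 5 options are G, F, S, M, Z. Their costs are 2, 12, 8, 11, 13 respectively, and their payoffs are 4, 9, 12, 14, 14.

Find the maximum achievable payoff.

S + M: cost 8 + 11 = 19 ≤ 20, payoff 12 + 14 = 26.
G + M: cost 2 + 11 = 13 ≤ 20, payoff 4 + 14 = 18.
F + S: cost 12 + 8 = 20 ≤ 20, payoff 9 + 12 = 21.
Best is S and M with total payoff 26.

26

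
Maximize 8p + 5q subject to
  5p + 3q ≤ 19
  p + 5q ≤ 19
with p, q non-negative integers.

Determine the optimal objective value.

Relaxing integrality, the LP optimum is 31.09 at (p,q) = (1.73, 3.45), which is not an integer point.
(p,q)=(2,3): 5·2+3·3=19≤19, 1·2+5·3=17≤19, objective 31.
(p,q)=(2,2): 5·2+3·2=16≤19, 1·2+5·2=12≤19, objective 26.
(p,q)=(1,3): 5·1+3·3=14≤19, 1·1+5·3=16≤19, objective 23.
(p,q)=(1,2): 5·1+3·2=11≤19, 1·1+5·2=11≤19, objective 18.
The best lattice point is (2,3), giving 31.

31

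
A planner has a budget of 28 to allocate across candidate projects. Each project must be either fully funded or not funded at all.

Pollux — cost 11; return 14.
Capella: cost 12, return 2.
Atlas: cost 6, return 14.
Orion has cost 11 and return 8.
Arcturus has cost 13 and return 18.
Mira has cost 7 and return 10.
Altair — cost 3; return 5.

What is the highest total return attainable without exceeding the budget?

This is an integer program with binary decision variables.
Allowing fractional choices, the relaxed optimum would be about 45.6, but projects are indivisible.
Pollux + Atlas + Mira: cost 11 + 6 + 7 = 24 ≤ 28, return 14 + 14 + 10 = 38.
Atlas + Arcturus + Mira: cost 6 + 13 + 7 = 26 ≤ 28, return 14 + 18 + 10 = 42.
Pollux + Atlas + Mira + Altair: cost 11 + 6 + 7 + 3 = 27 ≤ 28, return 14 + 14 + 10 + 5 = 43.
Best is Pollux, Atlas, Mira, and Altair with total return 43.

43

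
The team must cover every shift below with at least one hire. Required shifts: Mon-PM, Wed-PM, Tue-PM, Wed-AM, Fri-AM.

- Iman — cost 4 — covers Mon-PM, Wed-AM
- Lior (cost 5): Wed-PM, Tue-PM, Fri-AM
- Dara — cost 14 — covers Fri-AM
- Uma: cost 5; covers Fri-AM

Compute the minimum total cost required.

9

Choose Iman and Lior: together they cover Mon-PM, Wed-PM, Tue-PM, Wed-AM, Fri-AM — every shift.
Total cost: 4 + 5 = 9.
No cover costs less than 9.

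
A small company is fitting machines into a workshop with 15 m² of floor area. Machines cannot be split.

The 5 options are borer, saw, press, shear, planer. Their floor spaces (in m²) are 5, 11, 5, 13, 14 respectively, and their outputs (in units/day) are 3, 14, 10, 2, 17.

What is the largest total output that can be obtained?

This is a 0-1 knapsack instance.
saw: floor space 11 ≤ 15, output 14.
planer: floor space 14 ≤ 15, output 17.
borer + press: floor space 5 + 5 = 10 ≤ 15, output 3 + 10 = 13.
Best is planer with total output 17.

17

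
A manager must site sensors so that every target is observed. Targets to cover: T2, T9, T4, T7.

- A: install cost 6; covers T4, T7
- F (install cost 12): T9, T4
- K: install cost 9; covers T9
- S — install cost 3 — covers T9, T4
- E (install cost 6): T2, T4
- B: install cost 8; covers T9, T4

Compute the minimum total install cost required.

This is a weighted set-cover instance.
Choose A, S, and E: together they cover T2, T9, T4, T7 — every target.
Total install cost: 6 + 3 + 6 = 15.

15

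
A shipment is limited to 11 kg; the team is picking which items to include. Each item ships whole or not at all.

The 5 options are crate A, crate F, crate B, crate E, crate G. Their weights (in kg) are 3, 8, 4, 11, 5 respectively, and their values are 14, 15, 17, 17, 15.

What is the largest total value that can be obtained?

32

Allowing fractional choices, the relaxed optimum would be about 43.0, but items are indivisible.
crate A + crate B: weight 3 + 4 = 7 ≤ 11, value 14 + 17 = 31.
crate B + crate G: weight 4 + 5 = 9 ≤ 11, value 17 + 15 = 32.
Best is crate B and crate G with total value 32.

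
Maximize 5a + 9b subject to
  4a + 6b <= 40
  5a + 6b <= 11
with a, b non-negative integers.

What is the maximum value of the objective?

14

Relaxing integrality, the LP optimum is 16.50 at (a,b) = (0, 1.83), which is not an integer point.
(a,b)=(1,1): 4·1+6·1=10≤40, 5·1+6·1=11≤11, objective 14.
(a,b)=(2,0): 4·2+6·0=8≤40, 5·2+6·0=10≤11, objective 10.
(a,b)=(0,1): 4·0+6·1=6≤40, 5·0+6·1=6≤11, objective 9.
The best lattice point is (1,1), giving 14.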